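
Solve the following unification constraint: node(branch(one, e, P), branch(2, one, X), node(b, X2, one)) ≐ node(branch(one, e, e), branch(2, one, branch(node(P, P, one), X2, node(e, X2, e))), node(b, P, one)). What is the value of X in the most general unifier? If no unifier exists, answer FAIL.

branch(node(e, e, one), e, node(e, e, e))

Decompose node/3: branch(one, e, P) ≐ branch(one, e, e),  branch(2, one, X) ≐ branch(2, one, branch(node(P, P, one), X2, node(e, X2, e))),  node(b, X2, one) ≐ node(b, P, one).
Decompose branch/3: one ≐ one,  e ≐ e,  P ≐ e.
Delete trivial equation one ≐ one.
Delete trivial equation e ≐ e.
Bind P := e; substituting into the remaining equations gives: branch(2, one, X) ≐ branch(2, one, branch(node(e, e, one), X2, node(e, X2, e))),  node(b, X2, one) ≐ node(b, e, one).
Decompose branch/3: 2 ≐ 2,  one ≐ one,  X ≐ branch(node(e, e, one), X2, node(e, X2, e)).
Delete trivial equation 2 ≐ 2.
Delete trivial equation one ≐ one.
Bind X := branch(node(e, e, one), X2, node(e, X2, e)); no other remaining equation mentions X.
Decompose node/3: b ≐ b,  X2 ≐ e,  one ≐ one.
Delete trivial equation b ≐ b.
Bind X2 := e; no other remaining equation mentions X2. Substituting into the earlier binding gives X := branch(node(e, e, one), e, node(e, e, e)).
Delete trivial equation one ≐ one.
MGU = { P ↦ e, X ↦ branch(node(e, e, one), e, node(e, e, e)), X2 ↦ e }, so X ↦ branch(node(e, e, one), e, node(e, e, e)).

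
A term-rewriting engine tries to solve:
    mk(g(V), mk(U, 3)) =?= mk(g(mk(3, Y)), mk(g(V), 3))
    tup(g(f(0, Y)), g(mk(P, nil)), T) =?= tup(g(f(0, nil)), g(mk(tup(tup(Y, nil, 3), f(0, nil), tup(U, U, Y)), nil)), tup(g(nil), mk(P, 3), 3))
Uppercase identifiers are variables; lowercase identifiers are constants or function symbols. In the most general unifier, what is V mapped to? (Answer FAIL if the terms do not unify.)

mk(3, nil)

Decompose mk/2: g(V) =?= g(mk(3, Y)),  mk(U, 3) =?= mk(g(V), 3).
Decompose g/1: V =?= mk(3, Y).
Bind V := mk(3, Y); substituting into the one remaining equation that mentions V gives: mk(U, 3) =?= mk(g(mk(3, Y)), 3).
Decompose mk/2: U =?= g(mk(3, Y)),  3 =?= 3.
Bind U := g(mk(3, Y)); substituting into the one remaining equation that mentions U gives: tup(g(f(0, Y)), g(mk(P, nil)), T) =?= tup(g(f(0, nil)), g(mk(tup(tup(Y, nil, 3), f(0, nil), tup(g(mk(3, Y)), g(mk(3, Y)), Y)), nil)), tup(g(nil), mk(P, 3), 3)).
Delete trivial equation 3 =?= 3.
Decompose tup/3: g(f(0, Y)) =?= g(f(0, nil)),  g(mk(P, nil)) =?= g(mk(tup(tup(Y, nil, 3), f(0, nil), tup(g(mk(3, Y)), g(mk(3, Y)), Y)), nil)),  T =?= tup(g(nil), mk(P, 3), 3).
Decompose g/1: f(0, Y) =?= f(0, nil).
Decompose f/2: 0 =?= 0,  Y =?= nil.
Delete trivial equation 0 =?= 0.
Bind Y := nil; substituting into the one remaining equation that mentions Y gives: g(mk(P, nil)) =?= g(mk(tup(tup(nil, nil, 3), f(0, nil), tup(g(mk(3, nil)), g(mk(3, nil)), nil)), nil)). Substituting into the earlier bindings gives V := mk(3, nil), U := g(mk(3, nil)).
Decompose g/1: mk(P, nil) =?= mk(tup(tup(nil, nil, 3), f(0, nil), tup(g(mk(3, nil)), g(mk(3, nil)), nil)), nil).
Decompose mk/2: P =?= tup(tup(nil, nil, 3), f(0, nil), tup(g(mk(3, nil)), g(mk(3, nil)), nil)),  nil =?= nil.
Bind P := tup(tup(nil, nil, 3), f(0, nil), tup(g(mk(3, nil)), g(mk(3, nil)), nil)); substituting into the one remaining equation that mentions P gives: T =?= tup(g(nil), mk(tup(tup(nil, nil, 3), f(0, nil), tup(g(mk(3, nil)), g(mk(3, nil)), nil)), 3), 3).
Delete trivial equation nil =?= nil.
Bind T := tup(g(nil), mk(tup(tup(nil, nil, 3), f(0, nil), tup(g(mk(3, nil)), g(mk(3, nil)), nil)), 3), 3).
MGU = { V := mk(3, nil), U := g(mk(3, nil)), Y := nil, P := tup(tup(nil, nil, 3), f(0, nil), tup(g(mk(3, nil)), g(mk(3, nil)), nil)), T := tup(g(nil), mk(tup(tup(nil, nil, 3), f(0, nil), tup(g(mk(3, nil)), g(mk(3, nil)), nil)), 3), 3) }, so V := mk(3, nil).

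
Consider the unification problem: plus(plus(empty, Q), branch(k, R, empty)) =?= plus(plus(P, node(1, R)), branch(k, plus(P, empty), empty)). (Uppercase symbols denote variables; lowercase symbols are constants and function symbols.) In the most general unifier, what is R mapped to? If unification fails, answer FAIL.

Decompose plus/2: plus(empty, Q) =?= plus(P, node(1, R)),  branch(k, R, empty) =?= branch(k, plus(P, empty), empty).
Decompose plus/2: empty =?= P,  Q =?= node(1, R).
Bind P := empty; substituting into the one remaining equation that mentions P gives: branch(k, R, empty) =?= branch(k, plus(empty, empty), empty).
Bind Q := node(1, R); no other remaining equation mentions Q.
Decompose branch/3: k =?= k,  R =?= plus(empty, empty),  empty =?= empty.
Delete trivial equation k =?= k.
Bind R := plus(empty, empty); no other remaining equation mentions R. Substituting into the earlier binding gives Q := node(1, plus(empty, empty)).
Delete trivial equation empty =?= empty.
MGU = { P -> empty, Q -> node(1, plus(empty, empty)), R -> plus(empty, empty) }, so R -> plus(empty, empty).

plus(empty, empty)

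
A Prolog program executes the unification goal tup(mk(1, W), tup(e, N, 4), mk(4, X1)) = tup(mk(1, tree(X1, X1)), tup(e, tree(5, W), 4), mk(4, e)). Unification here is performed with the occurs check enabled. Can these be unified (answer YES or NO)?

YES

Decompose tup/3: mk(1, W) = mk(1, tree(X1, X1)),  tup(e, N, 4) = tup(e, tree(5, W), 4),  mk(4, X1) = mk(4, e).
Decompose mk/2: 1 = 1,  W = tree(X1, X1).
Delete trivial equation 1 = 1.
Bind W := tree(X1, X1); substituting into the one remaining equation that mentions W gives: tup(e, N, 4) = tup(e, tree(5, tree(X1, X1)), 4).
Decompose tup/3: e = e,  N = tree(5, tree(X1, X1)),  4 = 4.
Delete trivial equation e = e.
Bind N := tree(5, tree(X1, X1)); no other remaining equation mentions N.
Delete trivial equation 4 = 4.
Decompose mk/2: 4 = 4,  X1 = e.
Delete trivial equation 4 = 4.
Bind X1 := e. Substituting into the earlier bindings gives W := tree(e, e), N := tree(5, tree(e, e)).
No equations remain and no clash or occurs-check failure arose, so a unifier exists.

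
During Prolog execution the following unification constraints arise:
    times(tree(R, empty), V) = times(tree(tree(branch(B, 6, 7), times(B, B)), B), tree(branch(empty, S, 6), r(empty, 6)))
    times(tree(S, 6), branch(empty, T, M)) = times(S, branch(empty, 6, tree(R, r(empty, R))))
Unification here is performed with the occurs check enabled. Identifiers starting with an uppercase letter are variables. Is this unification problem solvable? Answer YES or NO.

NO

Decompose times/2: tree(R, empty) = tree(tree(branch(B, 6, 7), times(B, B)), B),  V = tree(branch(empty, S, 6), r(empty, 6)).
Decompose tree/2: R = tree(branch(B, 6, 7), times(B, B)),  empty = B.
Bind R := tree(branch(B, 6, 7), times(B, B)); substituting into the one remaining equation that mentions R gives: times(tree(S, 6), branch(empty, T, M)) = times(S, branch(empty, 6, tree(tree(branch(B, 6, 7), times(B, B)), r(empty, tree(branch(B, 6, 7), times(B, B)))))).
Bind B := empty; substituting into the one remaining equation that mentions B gives: times(tree(S, 6), branch(empty, T, M)) = times(S, branch(empty, 6, tree(tree(branch(empty, 6, 7), times(empty, empty)), r(empty, tree(branch(empty, 6, 7), times(empty, empty)))))). Substituting into the earlier binding gives R := tree(branch(empty, 6, 7), times(empty, empty)).
Bind V := tree(branch(empty, S, 6), r(empty, 6)); no other remaining equation mentions V.
Decompose times/2: tree(S, 6) = S,  branch(empty, T, M) = branch(empty, 6, tree(tree(branch(empty, 6, 7), times(empty, empty)), r(empty, tree(branch(empty, 6, 7), times(empty, empty))))).
Occurs check fails: S occurs in tree(S, 6); the equation S = tree(S, 6) has no finite solution.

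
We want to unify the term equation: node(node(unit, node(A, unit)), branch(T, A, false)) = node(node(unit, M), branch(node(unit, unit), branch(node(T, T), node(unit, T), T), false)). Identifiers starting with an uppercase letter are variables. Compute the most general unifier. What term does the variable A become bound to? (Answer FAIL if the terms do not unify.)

branch(node(node(unit, unit), node(unit, unit)), node(unit, node(unit, unit)), node(unit, unit))

Decompose node/2: node(unit, node(A, unit)) = node(unit, M),  branch(T, A, false) = branch(node(unit, unit), branch(node(T, T), node(unit, T), T), false).
Decompose node/2: unit = unit,  node(A, unit) = M.
Delete trivial equation unit = unit.
Bind M := node(A, unit); no other remaining equation mentions M.
Decompose branch/3: T = node(unit, unit),  A = branch(node(T, T), node(unit, T), T),  false = false.
Bind T := node(unit, unit); substituting into the one remaining equation that mentions T gives: A = branch(node(node(unit, unit), node(unit, unit)), node(unit, node(unit, unit)), node(unit, unit)).
Bind A := branch(node(node(unit, unit), node(unit, unit)), node(unit, node(unit, unit)), node(unit, unit)); no other remaining equation mentions A. Substituting into the earlier binding gives M := node(branch(node(node(unit, unit), node(unit, unit)), node(unit, node(unit, unit)), node(unit, unit)), unit).
Delete trivial equation false = false.
MGU = { M -> node(branch(node(node(unit, unit), node(unit, unit)), node(unit, node(unit, unit)), node(unit, unit)), unit), T -> node(unit, unit), A -> branch(node(node(unit, unit), node(unit, unit)), node(unit, node(unit, unit)), node(unit, unit)) }, so A -> branch(node(node(unit, unit), node(unit, unit)), node(unit, node(unit, unit)), node(unit, unit)).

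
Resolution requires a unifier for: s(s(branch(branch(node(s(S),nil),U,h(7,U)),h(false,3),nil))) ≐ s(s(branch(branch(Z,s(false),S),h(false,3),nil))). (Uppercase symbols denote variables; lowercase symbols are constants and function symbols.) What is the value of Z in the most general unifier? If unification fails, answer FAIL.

Decompose s/1: s(branch(branch(node(s(S),nil),U,h(7,U)),h(false,3),nil)) ≐ s(branch(branch(Z,s(false),S),h(false,3),nil)).
Decompose s/1: branch(branch(node(s(S),nil),U,h(7,U)),h(false,3),nil) ≐ branch(branch(Z,s(false),S),h(false,3),nil).
Decompose branch/3: branch(node(s(S),nil),U,h(7,U)) ≐ branch(Z,s(false),S),  h(false,3) ≐ h(false,3),  nil ≐ nil.
Decompose branch/3: node(s(S),nil) ≐ Z,  U ≐ s(false),  h(7,U) ≐ S.
Bind Z := node(s(S),nil); no other remaining equation mentions Z.
Bind U := s(false); substituting into the one remaining equation that mentions U gives: h(7,s(false)) ≐ S.
Bind S := h(7,s(false)); no other remaining equation mentions S. Substituting into the earlier binding gives Z := node(s(h(7,s(false))),nil).
Delete trivial equation h(false,3) ≐ h(false,3).
Delete trivial equation nil ≐ nil.
MGU = { Z := node(s(h(7,s(false))),nil), U := s(false), S := h(7,s(false)) }, so Z := node(s(h(7,s(false))),nil).

node(s(h(7,s(false))),nil)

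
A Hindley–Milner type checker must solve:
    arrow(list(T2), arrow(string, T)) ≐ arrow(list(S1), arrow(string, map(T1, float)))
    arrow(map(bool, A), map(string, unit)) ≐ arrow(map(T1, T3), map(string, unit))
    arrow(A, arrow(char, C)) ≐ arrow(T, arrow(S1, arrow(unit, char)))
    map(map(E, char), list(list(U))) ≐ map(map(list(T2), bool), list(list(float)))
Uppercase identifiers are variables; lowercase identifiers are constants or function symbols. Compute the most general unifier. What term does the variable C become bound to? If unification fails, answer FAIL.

FAIL

Decompose arrow/2: list(T2) ≐ list(S1),  arrow(string, T) ≐ arrow(string, map(T1, float)).
Decompose list/1: T2 ≐ S1.
Bind T2 := S1; substituting into the one remaining equation that mentions T2 gives: map(map(E, char), list(list(U))) ≐ map(map(list(S1), bool), list(list(float))).
Decompose arrow/2: string ≐ string,  T ≐ map(T1, float).
Delete trivial equation string ≐ string.
Bind T := map(T1, float); substituting into the one remaining equation that mentions T gives: arrow(A, arrow(char, C)) ≐ arrow(map(T1, float), arrow(S1, arrow(unit, char))).
Decompose arrow/2: map(bool, A) ≐ map(T1, T3),  map(string, unit) ≐ map(string, unit).
Decompose map/2: bool ≐ T1,  A ≐ T3.
Bind T1 := bool; substituting into the one remaining equation that mentions T1 gives: arrow(A, arrow(char, C)) ≐ arrow(map(bool, float), arrow(S1, arrow(unit, char))). Substituting into the earlier binding gives T := map(bool, float).
Bind A := T3; substituting into the one remaining equation that mentions A gives: arrow(T3, arrow(char, C)) ≐ arrow(map(bool, float), arrow(S1, arrow(unit, char))).
Delete trivial equation map(string, unit) ≐ map(string, unit).
Decompose arrow/2: T3 ≐ map(bool, float),  arrow(char, C) ≐ arrow(S1, arrow(unit, char)).
Bind T3 := map(bool, float); no other remaining equation mentions T3. Substituting into the earlier binding gives A := map(bool, float).
Decompose arrow/2: char ≐ S1,  C ≐ arrow(unit, char).
Bind S1 := char; substituting into the one remaining equation that mentions S1 gives: map(map(E, char), list(list(U))) ≐ map(map(list(char), bool), list(list(float))). Substituting into the earlier binding gives T2 := char.
Bind C := arrow(unit, char); no other remaining equation mentions C.
Decompose map/2: map(E, char) ≐ map(list(char), bool),  list(list(U)) ≐ list(list(float)).
Decompose map/2: E ≐ list(char),  char ≐ bool.
Bind E := list(char); no other remaining equation mentions E.
Clash: constants char and bool differ; no unifier exists.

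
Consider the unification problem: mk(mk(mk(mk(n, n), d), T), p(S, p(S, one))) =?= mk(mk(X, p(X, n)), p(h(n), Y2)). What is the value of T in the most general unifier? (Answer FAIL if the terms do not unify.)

p(mk(mk(n, n), d), n)

Decompose mk/2: mk(mk(mk(n, n), d), T) =?= mk(X, p(X, n)),  p(S, p(S, one)) =?= p(h(n), Y2).
Decompose mk/2: mk(mk(n, n), d) =?= X,  T =?= p(X, n).
Bind X := mk(mk(n, n), d); substituting into the one remaining equation that mentions X gives: T =?= p(mk(mk(n, n), d), n).
Bind T := p(mk(mk(n, n), d), n); no other remaining equation mentions T.
Decompose p/2: S =?= h(n),  p(S, one) =?= Y2.
Bind S := h(n); substituting into the remaining equation gives: p(h(n), one) =?= Y2.
Bind Y2 := p(h(n), one).
MGU = { X := mk(mk(n, n), d), T := p(mk(mk(n, n), d), n), S := h(n), Y2 := p(h(n), one) }, so T := p(mk(mk(n, n), d), n).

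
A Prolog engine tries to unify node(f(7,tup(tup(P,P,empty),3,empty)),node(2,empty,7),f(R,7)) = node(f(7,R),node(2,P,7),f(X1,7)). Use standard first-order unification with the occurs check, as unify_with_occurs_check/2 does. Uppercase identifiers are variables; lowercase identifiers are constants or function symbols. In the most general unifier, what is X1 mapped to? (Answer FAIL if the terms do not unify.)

tup(tup(empty,empty,empty),3,empty)

Decompose node/3: f(7,tup(tup(P,P,empty),3,empty)) = f(7,R),  node(2,empty,7) = node(2,P,7),  f(R,7) = f(X1,7).
Decompose f/2: 7 = 7,  tup(tup(P,P,empty),3,empty) = R.
Delete trivial equation 7 = 7.
Bind R := tup(tup(P,P,empty),3,empty); substituting into the one remaining equation that mentions R gives: f(tup(tup(P,P,empty),3,empty),7) = f(X1,7).
Decompose node/3: 2 = 2,  empty = P,  7 = 7.
Delete trivial equation 2 = 2.
Bind P := empty; substituting into the one remaining equation that mentions P gives: f(tup(tup(empty,empty,empty),3,empty),7) = f(X1,7). Substituting into the earlier binding gives R := tup(tup(empty,empty,empty),3,empty).
Delete trivial equation 7 = 7.
Decompose f/2: tup(tup(empty,empty,empty),3,empty) = X1,  7 = 7.
Bind X1 := tup(tup(empty,empty,empty),3,empty); no other remaining equation mentions X1.
Delete trivial equation 7 = 7.
MGU = { R = tup(tup(empty,empty,empty),3,empty), P = empty, X1 = tup(tup(empty,empty,empty),3,empty) }, so X1 = tup(tup(empty,empty,empty),3,empty).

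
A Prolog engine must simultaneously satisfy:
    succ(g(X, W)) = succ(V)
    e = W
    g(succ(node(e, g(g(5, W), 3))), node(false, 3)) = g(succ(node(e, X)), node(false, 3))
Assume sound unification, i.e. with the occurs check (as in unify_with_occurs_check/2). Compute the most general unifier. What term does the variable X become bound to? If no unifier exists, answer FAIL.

Decompose succ/1: g(X, W) = V.
Bind V := g(X, W); no other remaining equation mentions V.
Bind W := e; substituting into the remaining equation gives: g(succ(node(e, g(g(5, e), 3))), node(false, 3)) = g(succ(node(e, X)), node(false, 3)). Substituting into the earlier binding gives V := g(X, e).
Decompose g/2: succ(node(e, g(g(5, e), 3))) = succ(node(e, X)),  node(false, 3) = node(false, 3).
Decompose succ/1: node(e, g(g(5, e), 3)) = node(e, X).
Decompose node/2: e = e,  g(g(5, e), 3) = X.
Delete trivial equation e = e.
Bind X := g(g(5, e), 3); no other remaining equation mentions X. Substituting into the earlier binding gives V := g(g(g(5, e), 3), e).
Delete trivial equation node(false, 3) = node(false, 3).
MGU = { V = g(g(g(5, e), 3), e), W = e, X = g(g(5, e), 3) }, so X = g(g(5, e), 3).

g(g(5, e), 3)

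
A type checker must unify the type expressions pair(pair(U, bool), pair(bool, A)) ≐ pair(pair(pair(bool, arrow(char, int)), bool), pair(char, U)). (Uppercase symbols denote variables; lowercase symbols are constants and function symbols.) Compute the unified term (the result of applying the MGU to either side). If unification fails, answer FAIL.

Decompose pair/2: pair(U, bool) ≐ pair(pair(bool, arrow(char, int)), bool),  pair(bool, A) ≐ pair(char, U).
Decompose pair/2: U ≐ pair(bool, arrow(char, int)),  bool ≐ bool.
Bind U := pair(bool, arrow(char, int)); substituting into the one remaining equation that mentions U gives: pair(bool, A) ≐ pair(char, pair(bool, arrow(char, int))).
Delete trivial equation bool ≐ bool.
Decompose pair/2: bool ≐ char,  A ≐ pair(bool, arrow(char, int)).
Clash: constants bool and char differ; no unifier exists.

FAIL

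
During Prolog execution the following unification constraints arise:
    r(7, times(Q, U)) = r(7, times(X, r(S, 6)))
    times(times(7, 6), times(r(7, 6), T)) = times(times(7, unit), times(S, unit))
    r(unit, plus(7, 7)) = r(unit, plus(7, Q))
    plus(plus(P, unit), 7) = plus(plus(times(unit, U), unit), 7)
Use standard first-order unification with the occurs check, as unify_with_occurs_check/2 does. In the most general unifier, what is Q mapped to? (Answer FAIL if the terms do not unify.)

Decompose r/2: 7 = 7,  times(Q, U) = times(X, r(S, 6)).
Delete trivial equation 7 = 7.
Decompose times/2: Q = X,  U = r(S, 6).
Bind Q := X; substituting into the one remaining equation that mentions Q gives: r(unit, plus(7, 7)) = r(unit, plus(7, X)).
Bind U := r(S, 6); substituting into the one remaining equation that mentions U gives: plus(plus(P, unit), 7) = plus(plus(times(unit, r(S, 6)), unit), 7).
Decompose times/2: times(7, 6) = times(7, unit),  times(r(7, 6), T) = times(S, unit).
Decompose times/2: 7 = 7,  6 = unit.
Delete trivial equation 7 = 7.
Clash: constants 6 and unit differ; no unifier exists.

FAIL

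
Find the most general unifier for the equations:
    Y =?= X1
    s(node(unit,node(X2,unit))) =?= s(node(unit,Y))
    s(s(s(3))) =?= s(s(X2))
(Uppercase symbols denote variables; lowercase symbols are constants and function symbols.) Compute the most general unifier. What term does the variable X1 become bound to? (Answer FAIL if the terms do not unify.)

Bind Y := X1; substituting into the one remaining equation that mentions Y gives: s(node(unit,node(X2,unit))) =?= s(node(unit,X1)).
Decompose s/1: node(unit,node(X2,unit)) =?= node(unit,X1).
Decompose node/2: unit =?= unit,  node(X2,unit) =?= X1.
Delete trivial equation unit =?= unit.
Bind X1 := node(X2,unit); no other remaining equation mentions X1. Substituting into the earlier binding gives Y := node(X2,unit).
Decompose s/1: s(s(3)) =?= s(X2).
Decompose s/1: s(3) =?= X2.
Bind X2 := s(3). Substituting into the earlier bindings gives Y := node(s(3),unit), X1 := node(s(3),unit).
MGU = { Y ↦ node(s(3),unit), X1 ↦ node(s(3),unit), X2 ↦ s(3) }, so X1 ↦ node(s(3),unit).

node(s(3),unit)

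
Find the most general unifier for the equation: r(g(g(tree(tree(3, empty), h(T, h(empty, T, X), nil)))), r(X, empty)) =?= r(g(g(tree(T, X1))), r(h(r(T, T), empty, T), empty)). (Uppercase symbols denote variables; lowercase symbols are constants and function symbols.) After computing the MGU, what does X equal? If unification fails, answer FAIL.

h(r(tree(3, empty), tree(3, empty)), empty, tree(3, empty))

Decompose r/2: g(g(tree(tree(3, empty), h(T, h(empty, T, X), nil)))) =?= g(g(tree(T, X1))),  r(X, empty) =?= r(h(r(T, T), empty, T), empty).
Decompose g/1: g(tree(tree(3, empty), h(T, h(empty, T, X), nil))) =?= g(tree(T, X1)).
Decompose g/1: tree(tree(3, empty), h(T, h(empty, T, X), nil)) =?= tree(T, X1).
Decompose tree/2: tree(3, empty) =?= T,  h(T, h(empty, T, X), nil) =?= X1.
Bind T := tree(3, empty); substituting into the remaining equations gives: h(tree(3, empty), h(empty, tree(3, empty), X), nil) =?= X1,  r(X, empty) =?= r(h(r(tree(3, empty), tree(3, empty)), empty, tree(3, empty)), empty).
Bind X1 := h(tree(3, empty), h(empty, tree(3, empty), X), nil); no other remaining equation mentions X1.
Decompose r/2: X =?= h(r(tree(3, empty), tree(3, empty)), empty, tree(3, empty)),  empty =?= empty.
Bind X := h(r(tree(3, empty), tree(3, empty)), empty, tree(3, empty)); no other remaining equation mentions X. Substituting into the earlier binding gives X1 := h(tree(3, empty), h(empty, tree(3, empty), h(r(tree(3, empty), tree(3, empty)), empty, tree(3, empty))), nil).
Delete trivial equation empty =?= empty.
MGU = { T := tree(3, empty), X1 := h(tree(3, empty), h(empty, tree(3, empty), h(r(tree(3, empty), tree(3, empty)), empty, tree(3, empty))), nil), X := h(r(tree(3, empty), tree(3, empty)), empty, tree(3, empty)) }, so X := h(r(tree(3, empty), tree(3, empty)), empty, tree(3, empty)).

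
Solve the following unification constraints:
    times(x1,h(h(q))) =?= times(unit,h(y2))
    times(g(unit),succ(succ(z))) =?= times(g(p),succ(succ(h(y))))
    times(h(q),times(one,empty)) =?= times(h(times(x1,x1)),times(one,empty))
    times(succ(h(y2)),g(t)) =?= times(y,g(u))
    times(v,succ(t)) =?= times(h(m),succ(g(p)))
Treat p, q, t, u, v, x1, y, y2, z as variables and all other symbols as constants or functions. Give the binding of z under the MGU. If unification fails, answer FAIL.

Decompose times/2: x1 =?= unit,  h(h(q)) =?= h(y2).
Bind x1 := unit; substituting into the one remaining equation that mentions x1 gives: times(h(q),times(one,empty)) =?= times(h(times(unit,unit)),times(one,empty)).
Decompose h/1: h(q) =?= y2.
Bind y2 := h(q); substituting into the one remaining equation that mentions y2 gives: times(succ(h(h(q))),g(t)) =?= times(y,g(u)).
Decompose times/2: g(unit) =?= g(p),  succ(succ(z)) =?= succ(succ(h(y))).
Decompose g/1: unit =?= p.
Bind p := unit; substituting into the one remaining equation that mentions p gives: times(v,succ(t)) =?= times(h(m),succ(g(unit))).
Decompose succ/1: succ(z) =?= succ(h(y)).
Decompose succ/1: z =?= h(y).
Bind z := h(y); no other remaining equation mentions z.
Decompose times/2: h(q) =?= h(times(unit,unit)),  times(one,empty) =?= times(one,empty).
Decompose h/1: q =?= times(unit,unit).
Bind q := times(unit,unit); substituting into the one remaining equation that mentions q gives: times(succ(h(h(times(unit,unit)))),g(t)) =?= times(y,g(u)). Substituting into the earlier binding gives y2 := h(times(unit,unit)).
Delete trivial equation times(one,empty) =?= times(one,empty).
Decompose times/2: succ(h(h(times(unit,unit)))) =?= y,  g(t) =?= g(u).
Bind y := succ(h(h(times(unit,unit)))); no other remaining equation mentions y. Substituting into the earlier binding gives z := h(succ(h(h(times(unit,unit))))).
Decompose g/1: t =?= u.
Bind t := u; substituting into the remaining equation gives: times(v,succ(u)) =?= times(h(m),succ(g(unit))).
Decompose times/2: v =?= h(m),  succ(u) =?= succ(g(unit)).
Bind v := h(m); no other remaining equation mentions v.
Decompose succ/1: u =?= g(unit).
Bind u := g(unit). Substituting into the earlier binding gives t := g(unit).
MGU = { x1 -> unit, y2 -> h(times(unit,unit)), p -> unit, z -> h(succ(h(h(times(unit,unit))))), q -> times(unit,unit), y -> succ(h(h(times(unit,unit)))), t -> g(unit), v -> h(m), u -> g(unit) }, so z -> h(succ(h(h(times(unit,unit))))).

h(succ(h(h(times(unit,unit)))))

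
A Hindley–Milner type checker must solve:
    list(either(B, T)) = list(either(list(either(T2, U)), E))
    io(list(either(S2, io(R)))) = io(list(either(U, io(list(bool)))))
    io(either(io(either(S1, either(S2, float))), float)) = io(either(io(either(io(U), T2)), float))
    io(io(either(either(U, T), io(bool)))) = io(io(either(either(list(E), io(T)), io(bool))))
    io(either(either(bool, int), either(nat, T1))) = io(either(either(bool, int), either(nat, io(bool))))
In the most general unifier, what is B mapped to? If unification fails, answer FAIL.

FAIL

Decompose list/1: either(B, T) = either(list(either(T2, U)), E).
Decompose either/2: B = list(either(T2, U)),  T = E.
Bind B := list(either(T2, U)); no other remaining equation mentions B.
Bind T := E; substituting into the one remaining equation that mentions T gives: io(io(either(either(U, E), io(bool)))) = io(io(either(either(list(E), io(E)), io(bool)))).
Decompose io/1: list(either(S2, io(R))) = list(either(U, io(list(bool)))).
Decompose list/1: either(S2, io(R)) = either(U, io(list(bool))).
Decompose either/2: S2 = U,  io(R) = io(list(bool)).
Bind S2 := U; substituting into the one remaining equation that mentions S2 gives: io(either(io(either(S1, either(U, float))), float)) = io(either(io(either(io(U), T2)), float)).
Decompose io/1: R = list(bool).
Bind R := list(bool); no other remaining equation mentions R.
Decompose io/1: either(io(either(S1, either(U, float))), float) = either(io(either(io(U), T2)), float).
Decompose either/2: io(either(S1, either(U, float))) = io(either(io(U), T2)),  float = float.
Decompose io/1: either(S1, either(U, float)) = either(io(U), T2).
Decompose either/2: S1 = io(U),  either(U, float) = T2.
Bind S1 := io(U); no other remaining equation mentions S1.
Bind T2 := either(U, float); no other remaining equation mentions T2. Substituting into the earlier binding gives B := list(either(either(U, float), U)).
Delete trivial equation float = float.
Decompose io/1: io(either(either(U, E), io(bool))) = io(either(either(list(E), io(E)), io(bool))).
Decompose io/1: either(either(U, E), io(bool)) = either(either(list(E), io(E)), io(bool)).
Decompose either/2: either(U, E) = either(list(E), io(E)),  io(bool) = io(bool).
Decompose either/2: U = list(E),  E = io(E).
Bind U := list(E); no other remaining equation mentions U. Substituting into the earlier bindings gives B := list(either(either(list(E), float), list(E))), S2 := list(E), S1 := io(list(E)), T2 := either(list(E), float).
Occurs check fails: E occurs in io(E); the equation E = io(E) has no finite solution.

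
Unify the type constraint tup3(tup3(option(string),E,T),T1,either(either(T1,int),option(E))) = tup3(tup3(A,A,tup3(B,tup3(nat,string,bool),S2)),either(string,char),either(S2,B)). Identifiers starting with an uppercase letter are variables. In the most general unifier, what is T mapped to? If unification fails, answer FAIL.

tup3(option(option(string)),tup3(nat,string,bool),either(either(string,char),int))

Decompose tup3/3: tup3(option(string),E,T) = tup3(A,A,tup3(B,tup3(nat,string,bool),S2)),  T1 = either(string,char),  either(either(T1,int),option(E)) = either(S2,B).
Decompose tup3/3: option(string) = A,  E = A,  T = tup3(B,tup3(nat,string,bool),S2).
Bind A := option(string); substituting into the one remaining equation that mentions A gives: E = option(string).
Bind E := option(string); substituting into the one remaining equation that mentions E gives: either(either(T1,int),option(option(string))) = either(S2,B).
Bind T := tup3(B,tup3(nat,string,bool),S2); no other remaining equation mentions T.
Bind T1 := either(string,char); substituting into the remaining equation gives: either(either(either(string,char),int),option(option(string))) = either(S2,B).
Decompose either/2: either(either(string,char),int) = S2,  option(option(string)) = B.
Bind S2 := either(either(string,char),int); no other remaining equation mentions S2. Substituting into the earlier binding gives T := tup3(B,tup3(nat,string,bool),either(either(string,char),int)).
Bind B := option(option(string)). Substituting into the earlier binding gives T := tup3(option(option(string)),tup3(nat,string,bool),either(either(string,char),int)).
MGU = { A := option(string), E := option(string), T := tup3(option(option(string)),tup3(nat,string,bool),either(either(string,char),int)), T1 := either(string,char), S2 := either(either(string,char),int), B := option(option(string)) }, so T := tup3(option(option(string)),tup3(nat,string,bool),either(either(string,char),int)).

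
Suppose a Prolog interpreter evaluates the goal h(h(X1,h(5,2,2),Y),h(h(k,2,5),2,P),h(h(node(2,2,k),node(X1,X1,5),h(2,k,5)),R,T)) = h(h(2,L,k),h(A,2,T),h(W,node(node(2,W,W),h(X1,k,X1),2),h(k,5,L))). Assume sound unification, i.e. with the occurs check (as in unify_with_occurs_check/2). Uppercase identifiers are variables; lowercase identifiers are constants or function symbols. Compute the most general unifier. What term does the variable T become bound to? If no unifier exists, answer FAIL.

h(k,5,h(5,2,2))

Decompose h/3: h(X1,h(5,2,2),Y) = h(2,L,k),  h(h(k,2,5),2,P) = h(A,2,T),  h(h(node(2,2,k),node(X1,X1,5),h(2,k,5)),R,T) = h(W,node(node(2,W,W),h(X1,k,X1),2),h(k,5,L)).
Decompose h/3: X1 = 2,  h(5,2,2) = L,  Y = k.
Bind X1 := 2; substituting into the one remaining equation that mentions X1 gives: h(h(node(2,2,k),node(2,2,5),h(2,k,5)),R,T) = h(W,node(node(2,W,W),h(2,k,2),2),h(k,5,L)).
Bind L := h(5,2,2); substituting into the one remaining equation that mentions L gives: h(h(node(2,2,k),node(2,2,5),h(2,k,5)),R,T) = h(W,node(node(2,W,W),h(2,k,2),2),h(k,5,h(5,2,2))).
Bind Y := k; no other remaining equation mentions Y.
Decompose h/3: h(k,2,5) = A,  2 = 2,  P = T.
Bind A := h(k,2,5); no other remaining equation mentions A.
Delete trivial equation 2 = 2.
Bind P := T; no other remaining equation mentions P.
Decompose h/3: h(node(2,2,k),node(2,2,5),h(2,k,5)) = W,  R = node(node(2,W,W),h(2,k,2),2),  T = h(k,5,h(5,2,2)).
Bind W := h(node(2,2,k),node(2,2,5),h(2,k,5)); substituting into the one remaining equation that mentions W gives: R = node(node(2,h(node(2,2,k),node(2,2,5),h(2,k,5)),h(node(2,2,k),node(2,2,5),h(2,k,5))),h(2,k,2),2).
Bind R := node(node(2,h(node(2,2,k),node(2,2,5),h(2,k,5)),h(node(2,2,k),node(2,2,5),h(2,k,5))),h(2,k,2),2); no other remaining equation mentions R.
Bind T := h(k,5,h(5,2,2)). Substituting into the earlier binding gives P := h(k,5,h(5,2,2)).
MGU = { X1 -> 2, L -> h(5,2,2), Y -> k, A -> h(k,2,5), P -> h(k,5,h(5,2,2)), W -> h(node(2,2,k),node(2,2,5),h(2,k,5)), R -> node(node(2,h(node(2,2,k),node(2,2,5),h(2,k,5)),h(node(2,2,k),node(2,2,5),h(2,k,5))),h(2,k,2),2), T -> h(k,5,h(5,2,2)) }, so T -> h(k,5,h(5,2,2)).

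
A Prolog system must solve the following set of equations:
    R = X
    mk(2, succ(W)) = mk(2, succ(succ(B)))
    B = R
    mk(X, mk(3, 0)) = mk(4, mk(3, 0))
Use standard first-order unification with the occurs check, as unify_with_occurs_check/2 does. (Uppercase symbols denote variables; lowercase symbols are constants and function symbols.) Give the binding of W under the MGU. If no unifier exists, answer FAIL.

succ(4)

Bind R := X; substituting into the one remaining equation that mentions R gives: B = X.
Decompose mk/2: 2 = 2,  succ(W) = succ(succ(B)).
Delete trivial equation 2 = 2.
Decompose succ/1: W = succ(B).
Bind W := succ(B); no other remaining equation mentions W.
Bind B := X; no other remaining equation mentions B. Substituting into the earlier binding gives W := succ(X).
Decompose mk/2: X = 4,  mk(3, 0) = mk(3, 0).
Bind X := 4; no other remaining equation mentions X. Substituting into the earlier bindings gives R := 4, W := succ(4), B := 4.
Delete trivial equation mk(3, 0) = mk(3, 0).
MGU = { R -> 4, W -> succ(4), B -> 4, X -> 4 }, so W -> succ(4).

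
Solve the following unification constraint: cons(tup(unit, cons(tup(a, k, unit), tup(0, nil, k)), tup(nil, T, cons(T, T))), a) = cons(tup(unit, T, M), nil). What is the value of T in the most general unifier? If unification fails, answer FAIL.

FAIL

Decompose cons/2: tup(unit, cons(tup(a, k, unit), tup(0, nil, k)), tup(nil, T, cons(T, T))) = tup(unit, T, M),  a = nil.
Decompose tup/3: unit = unit,  cons(tup(a, k, unit), tup(0, nil, k)) = T,  tup(nil, T, cons(T, T)) = M.
Delete trivial equation unit = unit.
Bind T := cons(tup(a, k, unit), tup(0, nil, k)); substituting into the one remaining equation that mentions T gives: tup(nil, cons(tup(a, k, unit), tup(0, nil, k)), cons(cons(tup(a, k, unit), tup(0, nil, k)), cons(tup(a, k, unit), tup(0, nil, k)))) = M.
Bind M := tup(nil, cons(tup(a, k, unit), tup(0, nil, k)), cons(cons(tup(a, k, unit), tup(0, nil, k)), cons(tup(a, k, unit), tup(0, nil, k)))); no other remaining equation mentions M.
Clash: constants a and nil differ; no unifier exists.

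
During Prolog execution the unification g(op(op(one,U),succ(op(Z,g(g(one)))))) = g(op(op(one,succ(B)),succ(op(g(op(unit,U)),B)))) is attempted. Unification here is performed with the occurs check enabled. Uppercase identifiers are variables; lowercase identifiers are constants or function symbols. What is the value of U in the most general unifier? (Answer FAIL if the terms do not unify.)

succ(g(g(one)))

Decompose g/1: op(op(one,U),succ(op(Z,g(g(one))))) = op(op(one,succ(B)),succ(op(g(op(unit,U)),B))).
Decompose op/2: op(one,U) = op(one,succ(B)),  succ(op(Z,g(g(one)))) = succ(op(g(op(unit,U)),B)).
Decompose op/2: one = one,  U = succ(B).
Delete trivial equation one = one.
Bind U := succ(B); substituting into the remaining equation gives: succ(op(Z,g(g(one)))) = succ(op(g(op(unit,succ(B))),B)).
Decompose succ/1: op(Z,g(g(one))) = op(g(op(unit,succ(B))),B).
Decompose op/2: Z = g(op(unit,succ(B))),  g(g(one)) = B.
Bind Z := g(op(unit,succ(B))); no other remaining equation mentions Z.
Bind B := g(g(one)). Substituting into the earlier bindings gives U := succ(g(g(one))), Z := g(op(unit,succ(g(g(one))))).
MGU = { U -> succ(g(g(one))), Z -> g(op(unit,succ(g(g(one))))), B -> g(g(one)) }, so U -> succ(g(g(one))).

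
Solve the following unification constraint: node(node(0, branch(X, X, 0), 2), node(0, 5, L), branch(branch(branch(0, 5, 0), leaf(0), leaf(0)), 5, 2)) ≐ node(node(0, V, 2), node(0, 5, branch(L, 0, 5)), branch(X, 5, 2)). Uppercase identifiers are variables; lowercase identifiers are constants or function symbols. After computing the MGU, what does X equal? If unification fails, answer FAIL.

FAIL

Decompose node/3: node(0, branch(X, X, 0), 2) ≐ node(0, V, 2),  node(0, 5, L) ≐ node(0, 5, branch(L, 0, 5)),  branch(branch(branch(0, 5, 0), leaf(0), leaf(0)), 5, 2) ≐ branch(X, 5, 2).
Decompose node/3: 0 ≐ 0,  branch(X, X, 0) ≐ V,  2 ≐ 2.
Delete trivial equation 0 ≐ 0.
Bind V := branch(X, X, 0); no other remaining equation mentions V.
Delete trivial equation 2 ≐ 2.
Decompose node/3: 0 ≐ 0,  5 ≐ 5,  L ≐ branch(L, 0, 5).
Delete trivial equation 0 ≐ 0.
Delete trivial equation 5 ≐ 5.
Occurs check fails: L occurs in branch(L, 0, 5); the equation L ≐ branch(L, 0, 5) has no finite solution.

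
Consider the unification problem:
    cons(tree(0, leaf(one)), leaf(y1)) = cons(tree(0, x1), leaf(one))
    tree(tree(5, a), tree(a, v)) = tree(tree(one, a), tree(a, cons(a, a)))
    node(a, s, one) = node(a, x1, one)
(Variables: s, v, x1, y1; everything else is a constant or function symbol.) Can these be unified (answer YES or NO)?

Decompose cons/2: tree(0, leaf(one)) = tree(0, x1),  leaf(y1) = leaf(one).
Decompose tree/2: 0 = 0,  leaf(one) = x1.
Delete trivial equation 0 = 0.
Bind x1 := leaf(one); substituting into the one remaining equation that mentions x1 gives: node(a, s, one) = node(a, leaf(one), one).
Decompose leaf/1: y1 = one.
Bind y1 := one; no other remaining equation mentions y1.
Decompose tree/2: tree(5, a) = tree(one, a),  tree(a, v) = tree(a, cons(a, a)).
Decompose tree/2: 5 = one,  a = a.
Clash: constants 5 and one differ; no unifier exists.

NO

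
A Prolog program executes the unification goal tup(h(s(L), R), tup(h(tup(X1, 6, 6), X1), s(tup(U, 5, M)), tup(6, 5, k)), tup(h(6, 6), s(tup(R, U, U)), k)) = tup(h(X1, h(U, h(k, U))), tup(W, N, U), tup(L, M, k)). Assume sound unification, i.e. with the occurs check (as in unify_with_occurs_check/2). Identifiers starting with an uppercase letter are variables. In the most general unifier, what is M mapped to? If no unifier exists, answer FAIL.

s(tup(h(tup(6, 5, k), h(k, tup(6, 5, k))), tup(6, 5, k), tup(6, 5, k)))

Decompose tup/3: h(s(L), R) = h(X1, h(U, h(k, U))),  tup(h(tup(X1, 6, 6), X1), s(tup(U, 5, M)), tup(6, 5, k)) = tup(W, N, U),  tup(h(6, 6), s(tup(R, U, U)), k) = tup(L, M, k).
Decompose h/2: s(L) = X1,  R = h(U, h(k, U)).
Bind X1 := s(L); substituting into the one remaining equation that mentions X1 gives: tup(h(tup(s(L), 6, 6), s(L)), s(tup(U, 5, M)), tup(6, 5, k)) = tup(W, N, U).
Bind R := h(U, h(k, U)); substituting into the one remaining equation that mentions R gives: tup(h(6, 6), s(tup(h(U, h(k, U)), U, U)), k) = tup(L, M, k).
Decompose tup/3: h(tup(s(L), 6, 6), s(L)) = W,  s(tup(U, 5, M)) = N,  tup(6, 5, k) = U.
Bind W := h(tup(s(L), 6, 6), s(L)); no other remaining equation mentions W.
Bind N := s(tup(U, 5, M)); no other remaining equation mentions N.
Bind U := tup(6, 5, k); substituting into the remaining equation gives: tup(h(6, 6), s(tup(h(tup(6, 5, k), h(k, tup(6, 5, k))), tup(6, 5, k), tup(6, 5, k))), k) = tup(L, M, k). Substituting into the earlier bindings gives R := h(tup(6, 5, k), h(k, tup(6, 5, k))), N := s(tup(tup(6, 5, k), 5, M)).
Decompose tup/3: h(6, 6) = L,  s(tup(h(tup(6, 5, k), h(k, tup(6, 5, k))), tup(6, 5, k), tup(6, 5, k))) = M,  k = k.
Bind L := h(6, 6); no other remaining equation mentions L. Substituting into the earlier bindings gives X1 := s(h(6, 6)), W := h(tup(s(h(6, 6)), 6, 6), s(h(6, 6))).
Bind M := s(tup(h(tup(6, 5, k), h(k, tup(6, 5, k))), tup(6, 5, k), tup(6, 5, k))); no other remaining equation mentions M. Substituting into the earlier binding gives N := s(tup(tup(6, 5, k), 5, s(tup(h(tup(6, 5, k), h(k, tup(6, 5, k))), tup(6, 5, k), tup(6, 5, k))))).
Delete trivial equation k = k.
MGU = { X1 ↦ s(h(6, 6)), R ↦ h(tup(6, 5, k), h(k, tup(6, 5, k))), W ↦ h(tup(s(h(6, 6)), 6, 6), s(h(6, 6))), N ↦ s(tup(tup(6, 5, k), 5, s(tup(h(tup(6, 5, k), h(k, tup(6, 5, k))), tup(6, 5, k), tup(6, 5, k))))), U ↦ tup(6, 5, k), L ↦ h(6, 6), M ↦ s(tup(h(tup(6, 5, k), h(k, tup(6, 5, k))), tup(6, 5, k), tup(6, 5, k))) }, so M ↦ s(tup(h(tup(6, 5, k), h(k, tup(6, 5, k))), tup(6, 5, k), tup(6, 5, k))).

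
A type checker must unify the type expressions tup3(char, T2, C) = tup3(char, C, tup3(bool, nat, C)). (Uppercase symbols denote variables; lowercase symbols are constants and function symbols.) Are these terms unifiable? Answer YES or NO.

Decompose tup3/3: char = char,  T2 = C,  C = tup3(bool, nat, C).
Delete trivial equation char = char.
Bind T2 := C; no other remaining equation mentions T2.
Occurs check fails: C occurs in tup3(bool, nat, C); the equation C = tup3(bool, nat, C) has no finite solution.

NO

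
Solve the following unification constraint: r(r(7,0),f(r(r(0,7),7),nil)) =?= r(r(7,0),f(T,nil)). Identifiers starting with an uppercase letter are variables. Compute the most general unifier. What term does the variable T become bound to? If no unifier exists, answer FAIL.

r(r(0,7),7)

Decompose r/2: r(7,0) =?= r(7,0),  f(r(r(0,7),7),nil) =?= f(T,nil).
Delete trivial equation r(7,0) =?= r(7,0).
Decompose f/2: r(r(0,7),7) =?= T,  nil =?= nil.
Bind T := r(r(0,7),7); no other remaining equation mentions T.
Delete trivial equation nil =?= nil.
MGU = { T -> r(r(0,7),7) }, so T -> r(r(0,7),7).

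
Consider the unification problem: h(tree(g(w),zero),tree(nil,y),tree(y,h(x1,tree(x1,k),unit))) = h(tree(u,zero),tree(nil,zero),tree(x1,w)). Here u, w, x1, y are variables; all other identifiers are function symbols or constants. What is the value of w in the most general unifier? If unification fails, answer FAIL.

Decompose h/3: tree(g(w),zero) = tree(u,zero),  tree(nil,y) = tree(nil,zero),  tree(y,h(x1,tree(x1,k),unit)) = tree(x1,w).
Decompose tree/2: g(w) = u,  zero = zero.
Bind u := g(w); no other remaining equation mentions u.
Delete trivial equation zero = zero.
Decompose tree/2: nil = nil,  y = zero.
Delete trivial equation nil = nil.
Bind y := zero; substituting into the remaining equation gives: tree(zero,h(x1,tree(x1,k),unit)) = tree(x1,w).
Decompose tree/2: zero = x1,  h(x1,tree(x1,k),unit) = w.
Bind x1 := zero; substituting into the remaining equation gives: h(zero,tree(zero,k),unit) = w.
Bind w := h(zero,tree(zero,k),unit). Substituting into the earlier binding gives u := g(h(zero,tree(zero,k),unit)).
MGU = { u ↦ g(h(zero,tree(zero,k),unit)), y ↦ zero, x1 ↦ zero, w ↦ h(zero,tree(zero,k),unit) }, so w ↦ h(zero,tree(zero,k),unit).

h(zero,tree(zero,k),unit)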